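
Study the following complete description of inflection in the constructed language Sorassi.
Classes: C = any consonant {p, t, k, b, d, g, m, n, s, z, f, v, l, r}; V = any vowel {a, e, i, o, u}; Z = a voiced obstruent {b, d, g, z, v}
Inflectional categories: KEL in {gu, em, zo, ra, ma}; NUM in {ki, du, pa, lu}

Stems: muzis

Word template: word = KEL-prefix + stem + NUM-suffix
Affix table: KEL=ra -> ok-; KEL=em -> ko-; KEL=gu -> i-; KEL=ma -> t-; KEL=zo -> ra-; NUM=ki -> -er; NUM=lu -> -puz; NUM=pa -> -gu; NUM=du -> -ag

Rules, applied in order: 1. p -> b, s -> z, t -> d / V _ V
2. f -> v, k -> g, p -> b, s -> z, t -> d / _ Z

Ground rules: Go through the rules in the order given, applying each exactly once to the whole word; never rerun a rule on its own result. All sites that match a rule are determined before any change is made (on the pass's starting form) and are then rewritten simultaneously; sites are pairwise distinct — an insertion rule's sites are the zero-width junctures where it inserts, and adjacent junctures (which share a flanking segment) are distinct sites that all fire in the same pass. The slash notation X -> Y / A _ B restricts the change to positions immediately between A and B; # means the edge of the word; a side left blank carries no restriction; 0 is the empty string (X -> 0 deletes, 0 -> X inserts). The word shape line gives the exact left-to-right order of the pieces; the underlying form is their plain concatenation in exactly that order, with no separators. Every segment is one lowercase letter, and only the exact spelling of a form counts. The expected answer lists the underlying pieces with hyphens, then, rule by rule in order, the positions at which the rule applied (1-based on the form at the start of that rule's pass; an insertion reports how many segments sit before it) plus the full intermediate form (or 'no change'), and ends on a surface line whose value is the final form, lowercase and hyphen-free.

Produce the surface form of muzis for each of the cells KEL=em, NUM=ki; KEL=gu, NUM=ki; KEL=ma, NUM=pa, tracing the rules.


cell KEL=em, NUM=ki:
underlying: ko-muzis-er
1. p -> b, s -> z, t -> d / V _ V: fires at position(s) 7: komuzizer
2. f -> v, k -> g, p -> b, s -> z, t -> d / _ Z: no change
surface: komuzizer

cell KEL=gu, NUM=ki:
underlying: i-muzis-er
1. p -> b, s -> z, t -> d / V _ V: fires at position(s) 6: imuzizer
2. f -> v, k -> g, p -> b, s -> z, t -> d / _ Z: no change
surface: imuzizer

cell KEL=ma, NUM=pa:
underlying: t-muzis-gu
1. p -> b, s -> z, t -> d / V _ V: no change
2. f -> v, k -> g, p -> b, s -> z, t -> d / _ Z: fires at position(s) 6: tmuzizgu
surface: tmuzizgu


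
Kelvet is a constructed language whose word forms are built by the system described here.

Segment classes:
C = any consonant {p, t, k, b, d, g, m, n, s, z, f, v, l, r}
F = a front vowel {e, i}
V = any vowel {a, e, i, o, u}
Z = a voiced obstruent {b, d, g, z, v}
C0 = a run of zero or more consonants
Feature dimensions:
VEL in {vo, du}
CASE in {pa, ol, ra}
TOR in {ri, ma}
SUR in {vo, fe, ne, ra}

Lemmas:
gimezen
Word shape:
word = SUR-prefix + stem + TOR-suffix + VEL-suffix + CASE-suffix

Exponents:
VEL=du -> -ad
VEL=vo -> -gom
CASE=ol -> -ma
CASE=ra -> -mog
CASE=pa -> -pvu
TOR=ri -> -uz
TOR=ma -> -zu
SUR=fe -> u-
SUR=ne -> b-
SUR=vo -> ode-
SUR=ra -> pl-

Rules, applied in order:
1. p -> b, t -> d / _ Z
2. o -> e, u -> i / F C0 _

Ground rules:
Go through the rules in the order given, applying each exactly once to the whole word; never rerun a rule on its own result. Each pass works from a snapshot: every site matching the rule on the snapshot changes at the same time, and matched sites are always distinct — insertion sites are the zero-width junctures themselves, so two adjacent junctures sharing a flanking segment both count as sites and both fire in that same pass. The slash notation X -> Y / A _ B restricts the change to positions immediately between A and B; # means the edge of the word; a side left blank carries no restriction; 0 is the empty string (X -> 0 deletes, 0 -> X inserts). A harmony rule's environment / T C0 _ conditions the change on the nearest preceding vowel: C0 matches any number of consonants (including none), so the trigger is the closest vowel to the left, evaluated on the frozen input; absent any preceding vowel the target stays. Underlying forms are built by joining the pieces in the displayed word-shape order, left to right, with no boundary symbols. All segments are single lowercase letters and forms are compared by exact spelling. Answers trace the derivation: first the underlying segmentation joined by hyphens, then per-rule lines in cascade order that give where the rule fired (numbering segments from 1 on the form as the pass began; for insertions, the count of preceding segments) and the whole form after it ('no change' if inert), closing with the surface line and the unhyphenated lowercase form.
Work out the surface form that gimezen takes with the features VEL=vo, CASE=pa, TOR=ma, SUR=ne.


underlying: b-gimezen-zu-gom-pvu
1. p -> b, t -> d / _ Z: fires at position(s) 14: bgimezenzugombvu
2. o -> e, u -> i / F C0 _: fires at position(s) 10: bgimezenzigombvu
surface: bgimezenzigombvu


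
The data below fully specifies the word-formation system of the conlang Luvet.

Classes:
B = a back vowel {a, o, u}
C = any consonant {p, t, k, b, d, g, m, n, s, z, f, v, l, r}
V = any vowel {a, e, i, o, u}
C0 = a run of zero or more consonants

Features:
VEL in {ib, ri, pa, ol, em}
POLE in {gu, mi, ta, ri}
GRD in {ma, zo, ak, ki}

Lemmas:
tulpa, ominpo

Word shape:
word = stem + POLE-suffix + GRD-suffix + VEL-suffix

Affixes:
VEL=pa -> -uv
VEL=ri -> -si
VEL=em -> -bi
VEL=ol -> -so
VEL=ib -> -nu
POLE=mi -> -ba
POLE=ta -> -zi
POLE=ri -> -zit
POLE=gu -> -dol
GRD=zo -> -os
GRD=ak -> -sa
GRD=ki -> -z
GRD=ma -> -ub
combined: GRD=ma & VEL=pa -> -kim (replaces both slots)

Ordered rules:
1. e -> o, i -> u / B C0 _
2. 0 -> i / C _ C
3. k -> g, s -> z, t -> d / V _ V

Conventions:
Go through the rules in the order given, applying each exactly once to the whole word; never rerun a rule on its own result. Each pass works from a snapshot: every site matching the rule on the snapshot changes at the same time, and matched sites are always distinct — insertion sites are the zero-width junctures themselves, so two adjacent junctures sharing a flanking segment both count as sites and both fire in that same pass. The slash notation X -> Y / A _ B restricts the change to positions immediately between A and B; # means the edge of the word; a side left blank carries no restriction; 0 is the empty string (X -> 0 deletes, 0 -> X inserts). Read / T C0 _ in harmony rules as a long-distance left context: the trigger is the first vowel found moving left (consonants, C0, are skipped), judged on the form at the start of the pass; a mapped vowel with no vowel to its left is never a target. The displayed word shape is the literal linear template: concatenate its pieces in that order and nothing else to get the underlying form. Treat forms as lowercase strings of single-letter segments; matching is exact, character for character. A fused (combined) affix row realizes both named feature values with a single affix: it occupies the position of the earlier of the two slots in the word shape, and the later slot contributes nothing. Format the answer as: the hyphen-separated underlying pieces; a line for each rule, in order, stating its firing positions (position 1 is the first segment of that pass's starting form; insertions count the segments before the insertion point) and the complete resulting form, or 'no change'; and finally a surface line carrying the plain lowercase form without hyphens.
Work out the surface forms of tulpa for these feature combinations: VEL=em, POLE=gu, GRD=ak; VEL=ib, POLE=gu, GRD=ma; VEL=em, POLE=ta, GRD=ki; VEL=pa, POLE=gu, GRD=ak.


cell VEL=em, POLE=gu, GRD=ak:
underlying: tulpa-dol-sa-bi
1. e -> o, i -> u / B C0 _: fires at position(s) 12: tulpadolsabu
2. 0 -> i / C _ C: inserts after position(s) 3, 8: tulipadolisabu
3. k -> g, s -> z, t -> d / V _ V: fires at position(s) 11: tulipadolizabu
surface: tulipadolizabu

cell VEL=ib, POLE=gu, GRD=ma:
underlying: tulpa-dol-ub-nu
1. e -> o, i -> u / B C0 _: no change
2. 0 -> i / C _ C: inserts after position(s) 3, 10: tulipadolubinu
3. k -> g, s -> z, t -> d / V _ V: no change
surface: tulipadolubinu

cell VEL=em, POLE=ta, GRD=ki:
underlying: tulpa-zi-z-bi
1. e -> o, i -> u / B C0 _: fires at position(s) 7: tulpazuzbi
2. 0 -> i / C _ C: inserts after position(s) 3, 8: tulipazuzibi
3. k -> g, s -> z, t -> d / V _ V: no change
surface: tulipazuzibi

cell VEL=pa, POLE=gu, GRD=ak:
underlying: tulpa-dol-sa-uv
1. e -> o, i -> u / B C0 _: no change
2. 0 -> i / C _ C: inserts after position(s) 3, 8: tulipadolisauv
3. k -> g, s -> z, t -> d / V _ V: fires at position(s) 11: tulipadolizauv
surface: tulipadolizauv


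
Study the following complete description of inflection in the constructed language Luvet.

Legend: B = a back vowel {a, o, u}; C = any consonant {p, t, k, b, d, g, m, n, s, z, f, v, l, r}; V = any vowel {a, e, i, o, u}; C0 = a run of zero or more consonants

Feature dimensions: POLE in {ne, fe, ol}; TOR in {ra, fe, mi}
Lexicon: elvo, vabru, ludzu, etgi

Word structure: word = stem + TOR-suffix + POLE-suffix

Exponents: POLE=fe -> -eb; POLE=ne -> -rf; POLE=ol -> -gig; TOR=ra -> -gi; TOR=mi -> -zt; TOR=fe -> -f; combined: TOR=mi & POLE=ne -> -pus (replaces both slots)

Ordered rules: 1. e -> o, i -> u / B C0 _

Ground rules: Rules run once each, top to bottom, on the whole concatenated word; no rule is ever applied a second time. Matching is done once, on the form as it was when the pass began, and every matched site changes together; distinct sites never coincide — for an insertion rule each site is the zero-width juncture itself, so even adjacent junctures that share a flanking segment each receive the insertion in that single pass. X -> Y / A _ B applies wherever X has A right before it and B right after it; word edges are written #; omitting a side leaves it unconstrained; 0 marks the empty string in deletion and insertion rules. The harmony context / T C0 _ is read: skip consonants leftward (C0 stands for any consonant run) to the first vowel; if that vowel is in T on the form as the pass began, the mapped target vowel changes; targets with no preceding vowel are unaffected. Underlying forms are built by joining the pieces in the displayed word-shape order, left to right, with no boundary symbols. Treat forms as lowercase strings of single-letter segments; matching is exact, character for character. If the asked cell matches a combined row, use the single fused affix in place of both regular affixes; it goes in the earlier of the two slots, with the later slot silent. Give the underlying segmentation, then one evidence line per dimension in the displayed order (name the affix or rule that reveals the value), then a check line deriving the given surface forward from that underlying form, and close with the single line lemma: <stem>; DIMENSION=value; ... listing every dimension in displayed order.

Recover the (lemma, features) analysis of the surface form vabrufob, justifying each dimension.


underlying: vabru-f-eb
POLE=fe - signalled by the affix -eb
TOR=fe - signalled by the affix -f
check: vabrufeb -> vabrufob
lemma: vabru; POLE=fe; TOR=fe


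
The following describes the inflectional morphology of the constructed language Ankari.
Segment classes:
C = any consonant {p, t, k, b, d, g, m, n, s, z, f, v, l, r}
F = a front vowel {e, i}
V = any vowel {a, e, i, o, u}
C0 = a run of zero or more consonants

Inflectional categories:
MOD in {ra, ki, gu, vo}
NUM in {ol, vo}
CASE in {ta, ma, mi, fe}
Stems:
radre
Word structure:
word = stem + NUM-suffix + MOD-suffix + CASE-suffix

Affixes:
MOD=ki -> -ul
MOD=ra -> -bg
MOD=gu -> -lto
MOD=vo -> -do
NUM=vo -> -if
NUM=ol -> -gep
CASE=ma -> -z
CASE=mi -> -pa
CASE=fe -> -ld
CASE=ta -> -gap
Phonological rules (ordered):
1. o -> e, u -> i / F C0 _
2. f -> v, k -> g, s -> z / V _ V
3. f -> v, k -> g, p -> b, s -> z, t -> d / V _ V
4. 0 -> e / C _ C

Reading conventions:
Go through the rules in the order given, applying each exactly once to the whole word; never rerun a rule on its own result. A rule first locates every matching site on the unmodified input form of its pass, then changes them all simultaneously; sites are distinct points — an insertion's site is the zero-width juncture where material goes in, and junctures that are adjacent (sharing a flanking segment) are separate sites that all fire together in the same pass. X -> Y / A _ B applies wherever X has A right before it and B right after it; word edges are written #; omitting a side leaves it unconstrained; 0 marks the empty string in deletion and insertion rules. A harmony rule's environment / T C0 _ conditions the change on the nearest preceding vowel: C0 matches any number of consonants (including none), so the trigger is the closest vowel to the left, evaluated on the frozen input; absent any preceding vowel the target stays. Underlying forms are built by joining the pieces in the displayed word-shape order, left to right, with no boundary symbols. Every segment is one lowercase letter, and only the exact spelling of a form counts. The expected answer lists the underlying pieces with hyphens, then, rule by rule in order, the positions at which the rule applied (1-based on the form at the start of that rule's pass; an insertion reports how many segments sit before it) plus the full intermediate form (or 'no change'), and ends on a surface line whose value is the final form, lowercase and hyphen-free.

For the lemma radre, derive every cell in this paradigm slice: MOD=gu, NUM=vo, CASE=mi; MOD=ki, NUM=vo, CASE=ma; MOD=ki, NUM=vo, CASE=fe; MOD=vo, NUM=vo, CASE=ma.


cell MOD=gu, NUM=vo, CASE=mi:
underlying: radre-if-lto-pa
1. o -> e, u -> i / F C0 _: fires at position(s) 10: radreifltepa
2. f -> v, k -> g, s -> z / V _ V: no change
3. f -> v, k -> g, p -> b, s -> z, t -> d / V _ V: fires at position(s) 11: radreiflteba
4. 0 -> e / C _ C: inserts after position(s) 3, 7, 8: radereifeleteba
surface: radereifeleteba

cell MOD=ki, NUM=vo, CASE=ma:
underlying: radre-if-ul-z
1. o -> e, u -> i / F C0 _: fires at position(s) 8: radreifilz
2. f -> v, k -> g, s -> z / V _ V: fires at position(s) 7: radreivilz
3. f -> v, k -> g, p -> b, s -> z, t -> d / V _ V: no change
4. 0 -> e / C _ C: inserts after position(s) 3, 9: radereivilez
surface: radereivilez

cell MOD=ki, NUM=vo, CASE=fe:
underlying: radre-if-ul-ld
1. o -> e, u -> i / F C0 _: fires at position(s) 8: radreifilld
2. f -> v, k -> g, s -> z / V _ V: fires at position(s) 7: radreivilld
3. f -> v, k -> g, p -> b, s -> z, t -> d / V _ V: no change
4. 0 -> e / C _ C: inserts after position(s) 3, 9, 10: radereivileled
surface: radereivileled

cell MOD=vo, NUM=vo, CASE=ma:
underlying: radre-if-do-z
1. o -> e, u -> i / F C0 _: fires at position(s) 9: radreifdez
2. f -> v, k -> g, s -> z / V _ V: no change
3. f -> v, k -> g, p -> b, s -> z, t -> d / V _ V: no change
4. 0 -> e / C _ C: inserts after position(s) 3, 7: radereifedez
surface: radereifedez


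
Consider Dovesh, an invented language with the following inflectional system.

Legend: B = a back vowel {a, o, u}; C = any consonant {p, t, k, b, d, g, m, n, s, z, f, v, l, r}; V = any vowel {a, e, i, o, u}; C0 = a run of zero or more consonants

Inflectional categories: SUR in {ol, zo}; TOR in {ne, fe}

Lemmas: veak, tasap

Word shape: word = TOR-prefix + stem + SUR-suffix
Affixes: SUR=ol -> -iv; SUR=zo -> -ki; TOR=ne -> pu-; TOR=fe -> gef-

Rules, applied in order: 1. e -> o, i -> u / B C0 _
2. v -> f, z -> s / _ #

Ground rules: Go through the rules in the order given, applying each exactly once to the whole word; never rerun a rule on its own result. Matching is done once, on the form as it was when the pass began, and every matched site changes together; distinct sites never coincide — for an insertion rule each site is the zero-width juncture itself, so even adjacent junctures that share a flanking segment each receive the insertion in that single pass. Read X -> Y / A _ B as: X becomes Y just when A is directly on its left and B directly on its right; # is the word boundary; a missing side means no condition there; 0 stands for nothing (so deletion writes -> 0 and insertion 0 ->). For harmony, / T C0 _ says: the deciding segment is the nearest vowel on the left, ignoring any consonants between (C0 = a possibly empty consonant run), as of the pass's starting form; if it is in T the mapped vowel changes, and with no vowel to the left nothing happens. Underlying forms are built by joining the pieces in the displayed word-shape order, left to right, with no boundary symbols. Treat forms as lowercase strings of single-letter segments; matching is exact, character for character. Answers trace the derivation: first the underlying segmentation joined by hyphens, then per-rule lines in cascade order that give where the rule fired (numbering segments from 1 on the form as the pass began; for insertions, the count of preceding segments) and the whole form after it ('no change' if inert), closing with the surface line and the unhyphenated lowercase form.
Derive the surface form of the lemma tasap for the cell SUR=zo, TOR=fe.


underlying: gef-tasap-ki
1. e -> o, i -> u / B C0 _: fires at position(s) 10: geftasapku
2. v -> f, z -> s / _ #: no change
surface: geftasapku


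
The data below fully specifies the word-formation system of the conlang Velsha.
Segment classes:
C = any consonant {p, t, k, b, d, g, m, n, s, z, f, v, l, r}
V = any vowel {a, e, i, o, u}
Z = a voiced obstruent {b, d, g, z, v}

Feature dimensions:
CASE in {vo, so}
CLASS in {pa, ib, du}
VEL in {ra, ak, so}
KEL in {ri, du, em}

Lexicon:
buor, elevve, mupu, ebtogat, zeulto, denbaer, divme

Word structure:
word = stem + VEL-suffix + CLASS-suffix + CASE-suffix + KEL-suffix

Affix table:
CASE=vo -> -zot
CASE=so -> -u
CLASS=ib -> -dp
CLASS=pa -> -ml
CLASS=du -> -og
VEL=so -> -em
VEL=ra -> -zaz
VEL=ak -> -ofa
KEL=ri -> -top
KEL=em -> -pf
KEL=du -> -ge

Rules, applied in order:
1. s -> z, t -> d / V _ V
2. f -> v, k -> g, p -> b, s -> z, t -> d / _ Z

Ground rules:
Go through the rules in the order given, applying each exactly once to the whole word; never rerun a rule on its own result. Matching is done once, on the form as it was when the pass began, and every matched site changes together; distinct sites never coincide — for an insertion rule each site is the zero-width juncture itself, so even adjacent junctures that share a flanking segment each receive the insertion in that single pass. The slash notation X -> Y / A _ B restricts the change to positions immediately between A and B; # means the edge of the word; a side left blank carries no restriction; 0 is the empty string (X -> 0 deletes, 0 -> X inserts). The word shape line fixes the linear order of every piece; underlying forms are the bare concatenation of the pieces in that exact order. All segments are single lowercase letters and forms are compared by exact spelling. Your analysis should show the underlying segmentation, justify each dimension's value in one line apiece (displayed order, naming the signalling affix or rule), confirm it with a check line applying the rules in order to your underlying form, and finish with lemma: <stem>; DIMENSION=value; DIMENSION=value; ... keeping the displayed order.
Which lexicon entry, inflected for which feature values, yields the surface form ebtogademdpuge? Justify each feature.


underlying: ebtogat-em-dp-u-ge
CASE=so - signalled by the affix -u
CLASS=ib - signalled by the affix -dp
VEL=so - signalled by the affix -em
KEL=du - signalled by the affix -ge
check: ebtogatemdpuge -> ebtogademdpuge -> ebtogademdpuge
lemma: ebtogat; CASE=so; CLASS=ib; VEL=so; KEL=du


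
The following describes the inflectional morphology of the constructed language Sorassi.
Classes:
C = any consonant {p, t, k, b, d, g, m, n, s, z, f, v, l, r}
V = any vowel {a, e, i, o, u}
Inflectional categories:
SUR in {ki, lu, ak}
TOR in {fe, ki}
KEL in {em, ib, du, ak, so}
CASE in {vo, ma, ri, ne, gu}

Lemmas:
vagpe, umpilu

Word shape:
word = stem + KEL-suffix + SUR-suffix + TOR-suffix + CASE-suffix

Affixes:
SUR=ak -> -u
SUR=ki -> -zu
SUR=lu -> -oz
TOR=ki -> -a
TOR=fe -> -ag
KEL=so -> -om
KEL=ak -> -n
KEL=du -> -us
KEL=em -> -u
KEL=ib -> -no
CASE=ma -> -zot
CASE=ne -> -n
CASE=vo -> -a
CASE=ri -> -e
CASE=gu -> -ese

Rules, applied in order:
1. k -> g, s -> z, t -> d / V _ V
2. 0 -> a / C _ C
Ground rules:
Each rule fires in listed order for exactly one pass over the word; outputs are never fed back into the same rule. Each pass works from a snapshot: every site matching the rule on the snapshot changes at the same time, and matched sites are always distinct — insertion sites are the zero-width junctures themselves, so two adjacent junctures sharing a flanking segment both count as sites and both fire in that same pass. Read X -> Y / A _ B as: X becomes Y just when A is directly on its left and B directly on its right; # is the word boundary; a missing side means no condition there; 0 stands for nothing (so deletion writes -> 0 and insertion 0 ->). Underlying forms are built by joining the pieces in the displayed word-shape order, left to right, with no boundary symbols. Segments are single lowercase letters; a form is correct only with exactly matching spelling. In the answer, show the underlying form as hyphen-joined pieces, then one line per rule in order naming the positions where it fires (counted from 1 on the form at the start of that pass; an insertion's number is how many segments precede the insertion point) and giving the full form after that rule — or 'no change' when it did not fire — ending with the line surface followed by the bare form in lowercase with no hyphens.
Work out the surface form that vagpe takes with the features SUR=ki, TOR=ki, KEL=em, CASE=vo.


underlying: vagpe-u-zu-a-a
1. k -> g, s -> z, t -> d / V _ V: no change
2. 0 -> a / C _ C: inserts after position(s) 3: vagapeuzuaa
surface: vagapeuzuaa


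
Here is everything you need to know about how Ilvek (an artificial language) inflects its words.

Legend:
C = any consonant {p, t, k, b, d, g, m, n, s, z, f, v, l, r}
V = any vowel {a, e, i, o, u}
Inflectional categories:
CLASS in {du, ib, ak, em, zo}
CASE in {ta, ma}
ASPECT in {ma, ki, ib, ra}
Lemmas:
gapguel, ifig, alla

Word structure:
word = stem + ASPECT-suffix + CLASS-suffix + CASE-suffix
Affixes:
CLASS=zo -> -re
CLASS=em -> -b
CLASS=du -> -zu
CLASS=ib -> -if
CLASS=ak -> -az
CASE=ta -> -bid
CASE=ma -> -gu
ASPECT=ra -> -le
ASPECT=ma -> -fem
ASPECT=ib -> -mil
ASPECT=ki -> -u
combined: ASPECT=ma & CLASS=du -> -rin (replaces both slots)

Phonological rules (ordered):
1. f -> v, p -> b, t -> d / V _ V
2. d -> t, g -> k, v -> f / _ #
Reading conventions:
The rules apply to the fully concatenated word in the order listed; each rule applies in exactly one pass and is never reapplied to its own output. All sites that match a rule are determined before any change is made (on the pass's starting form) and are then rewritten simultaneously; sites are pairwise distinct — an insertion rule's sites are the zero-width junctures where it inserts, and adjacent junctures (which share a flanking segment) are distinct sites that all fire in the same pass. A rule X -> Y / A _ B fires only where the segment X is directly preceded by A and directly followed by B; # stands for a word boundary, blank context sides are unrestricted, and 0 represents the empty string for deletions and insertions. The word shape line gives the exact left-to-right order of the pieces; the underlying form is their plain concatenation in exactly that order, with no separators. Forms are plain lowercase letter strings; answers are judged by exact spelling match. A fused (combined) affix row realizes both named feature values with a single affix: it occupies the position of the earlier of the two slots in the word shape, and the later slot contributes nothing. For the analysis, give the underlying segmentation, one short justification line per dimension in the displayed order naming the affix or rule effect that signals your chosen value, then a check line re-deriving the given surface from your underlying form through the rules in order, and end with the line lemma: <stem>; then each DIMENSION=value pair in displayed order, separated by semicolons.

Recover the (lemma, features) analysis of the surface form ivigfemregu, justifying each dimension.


underlying: ifig-fem-re-gu
CLASS=zo - signalled by the affix -re
CASE=ma - signalled by the affix -gu
ASPECT=ma - signalled by the affix -fem
check: ifigfemregu -> ivigfemregu -> ivigfemregu
lemma: ifig; CLASS=zo; CASE=ma; ASPECT=ma


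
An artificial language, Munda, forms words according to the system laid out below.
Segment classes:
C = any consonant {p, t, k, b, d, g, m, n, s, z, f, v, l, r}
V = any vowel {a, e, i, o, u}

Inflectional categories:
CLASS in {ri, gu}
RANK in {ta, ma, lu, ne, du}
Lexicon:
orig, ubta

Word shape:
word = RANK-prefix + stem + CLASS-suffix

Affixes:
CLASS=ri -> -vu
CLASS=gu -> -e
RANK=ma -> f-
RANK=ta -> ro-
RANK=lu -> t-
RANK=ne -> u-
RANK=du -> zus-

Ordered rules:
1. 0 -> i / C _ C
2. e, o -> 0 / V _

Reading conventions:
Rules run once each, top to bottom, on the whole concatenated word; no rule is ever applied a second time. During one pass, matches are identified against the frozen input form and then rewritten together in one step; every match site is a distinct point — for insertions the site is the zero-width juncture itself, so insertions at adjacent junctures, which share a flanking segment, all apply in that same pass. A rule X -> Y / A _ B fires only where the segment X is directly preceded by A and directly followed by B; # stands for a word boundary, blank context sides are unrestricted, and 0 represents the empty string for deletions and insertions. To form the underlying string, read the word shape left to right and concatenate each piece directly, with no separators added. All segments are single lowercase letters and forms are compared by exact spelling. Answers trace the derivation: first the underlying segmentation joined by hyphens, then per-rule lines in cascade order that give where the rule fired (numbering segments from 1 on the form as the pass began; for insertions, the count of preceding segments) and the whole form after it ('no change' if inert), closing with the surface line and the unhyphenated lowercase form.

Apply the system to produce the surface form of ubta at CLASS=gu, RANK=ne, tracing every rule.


underlying: u-ubta-e
1. 0 -> i / C _ C: inserts after position(s) 3: uubitae
2. e, o -> 0 / V _: fires at position(s) 7: uubita
surface: uubita


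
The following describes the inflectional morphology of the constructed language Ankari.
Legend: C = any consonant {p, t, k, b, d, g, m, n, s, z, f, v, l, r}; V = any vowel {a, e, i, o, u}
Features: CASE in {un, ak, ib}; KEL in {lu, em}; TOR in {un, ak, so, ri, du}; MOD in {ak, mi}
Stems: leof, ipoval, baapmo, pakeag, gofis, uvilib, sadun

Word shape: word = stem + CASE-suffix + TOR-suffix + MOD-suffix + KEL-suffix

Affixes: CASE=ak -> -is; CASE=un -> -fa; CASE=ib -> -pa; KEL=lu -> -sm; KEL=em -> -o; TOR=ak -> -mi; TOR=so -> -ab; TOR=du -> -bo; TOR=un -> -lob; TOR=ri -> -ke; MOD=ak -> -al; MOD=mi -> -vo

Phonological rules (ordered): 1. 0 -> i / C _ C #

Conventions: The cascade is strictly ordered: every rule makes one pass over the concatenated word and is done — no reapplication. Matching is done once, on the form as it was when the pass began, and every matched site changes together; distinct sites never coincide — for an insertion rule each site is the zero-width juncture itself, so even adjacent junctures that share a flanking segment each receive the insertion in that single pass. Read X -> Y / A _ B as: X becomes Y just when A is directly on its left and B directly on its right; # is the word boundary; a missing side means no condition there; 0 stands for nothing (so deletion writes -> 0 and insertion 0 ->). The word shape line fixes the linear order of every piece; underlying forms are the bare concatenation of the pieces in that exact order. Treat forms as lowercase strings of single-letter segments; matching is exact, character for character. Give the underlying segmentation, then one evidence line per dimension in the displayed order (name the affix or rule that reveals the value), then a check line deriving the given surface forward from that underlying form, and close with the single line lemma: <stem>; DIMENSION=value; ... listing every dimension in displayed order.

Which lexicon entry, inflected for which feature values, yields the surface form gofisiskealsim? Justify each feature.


underlying: gofis-is-ke-al-sm
CASE=ak - signalled by the affix -is
KEL=lu - signalled by the affix -sm
TOR=ri - signalled by the affix -ke
MOD=ak - signalled by the affix -al
check: gofisiskealsm -> gofisiskealsim
lemma: gofis; CASE=ak; KEL=lu; TOR=ri; MOD=ak


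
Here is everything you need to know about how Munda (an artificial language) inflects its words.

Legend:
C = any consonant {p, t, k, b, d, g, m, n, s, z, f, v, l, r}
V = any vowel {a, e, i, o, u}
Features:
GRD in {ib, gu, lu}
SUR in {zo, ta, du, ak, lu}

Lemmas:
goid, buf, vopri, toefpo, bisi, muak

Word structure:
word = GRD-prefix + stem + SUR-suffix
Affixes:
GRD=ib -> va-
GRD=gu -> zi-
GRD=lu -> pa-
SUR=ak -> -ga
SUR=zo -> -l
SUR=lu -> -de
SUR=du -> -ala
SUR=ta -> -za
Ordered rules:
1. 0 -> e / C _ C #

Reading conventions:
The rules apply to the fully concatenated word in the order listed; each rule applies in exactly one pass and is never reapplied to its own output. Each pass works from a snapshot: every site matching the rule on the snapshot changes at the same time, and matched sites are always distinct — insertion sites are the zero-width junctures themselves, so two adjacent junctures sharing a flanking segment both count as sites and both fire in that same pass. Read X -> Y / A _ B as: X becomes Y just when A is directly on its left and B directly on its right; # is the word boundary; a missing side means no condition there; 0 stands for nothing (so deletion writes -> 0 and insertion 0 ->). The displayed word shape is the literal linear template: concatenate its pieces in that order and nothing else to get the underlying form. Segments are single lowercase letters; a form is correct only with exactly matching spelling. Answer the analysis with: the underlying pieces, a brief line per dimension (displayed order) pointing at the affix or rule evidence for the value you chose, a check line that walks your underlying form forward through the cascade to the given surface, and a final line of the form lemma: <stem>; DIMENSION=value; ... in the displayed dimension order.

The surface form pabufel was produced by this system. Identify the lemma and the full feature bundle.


underlying: pa-buf-l
GRD=lu - signalled by the affix pa-
SUR=zo - signalled by the affix -l
check: pabufl -> pabufel
lemma: buf; GRD=lu; SUR=zo


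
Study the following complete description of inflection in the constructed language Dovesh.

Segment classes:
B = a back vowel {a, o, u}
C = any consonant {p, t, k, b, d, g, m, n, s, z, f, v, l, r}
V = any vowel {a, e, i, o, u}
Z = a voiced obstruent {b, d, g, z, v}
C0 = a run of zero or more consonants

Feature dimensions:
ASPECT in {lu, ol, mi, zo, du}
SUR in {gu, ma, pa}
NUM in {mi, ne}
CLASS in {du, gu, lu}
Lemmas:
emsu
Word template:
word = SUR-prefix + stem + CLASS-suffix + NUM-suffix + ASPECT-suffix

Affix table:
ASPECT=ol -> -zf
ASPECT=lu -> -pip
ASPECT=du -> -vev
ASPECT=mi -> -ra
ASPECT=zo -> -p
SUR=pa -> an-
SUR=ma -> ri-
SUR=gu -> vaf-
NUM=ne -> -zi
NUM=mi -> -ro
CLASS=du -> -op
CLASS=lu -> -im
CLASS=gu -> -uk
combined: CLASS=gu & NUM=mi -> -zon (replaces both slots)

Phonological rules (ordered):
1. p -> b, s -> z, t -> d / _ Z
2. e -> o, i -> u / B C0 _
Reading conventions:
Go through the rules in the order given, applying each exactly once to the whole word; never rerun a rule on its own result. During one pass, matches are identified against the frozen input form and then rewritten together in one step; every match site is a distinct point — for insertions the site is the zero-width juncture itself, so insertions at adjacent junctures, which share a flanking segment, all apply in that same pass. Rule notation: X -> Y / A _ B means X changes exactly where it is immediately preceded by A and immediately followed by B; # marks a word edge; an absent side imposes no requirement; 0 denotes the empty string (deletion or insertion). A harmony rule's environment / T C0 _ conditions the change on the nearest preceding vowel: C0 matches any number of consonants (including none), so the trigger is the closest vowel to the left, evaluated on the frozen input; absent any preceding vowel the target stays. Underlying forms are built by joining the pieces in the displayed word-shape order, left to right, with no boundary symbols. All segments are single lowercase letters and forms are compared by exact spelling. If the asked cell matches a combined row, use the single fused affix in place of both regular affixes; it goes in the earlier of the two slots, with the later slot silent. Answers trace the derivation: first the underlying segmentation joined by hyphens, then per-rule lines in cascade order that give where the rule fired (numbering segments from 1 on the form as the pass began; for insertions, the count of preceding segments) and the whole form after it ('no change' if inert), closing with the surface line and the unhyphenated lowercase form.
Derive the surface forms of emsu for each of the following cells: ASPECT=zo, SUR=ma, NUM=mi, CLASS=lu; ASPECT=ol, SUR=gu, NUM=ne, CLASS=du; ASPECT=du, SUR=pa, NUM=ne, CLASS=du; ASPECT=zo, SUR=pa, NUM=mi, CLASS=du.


cell ASPECT=zo, SUR=ma, NUM=mi, CLASS=lu:
underlying: ri-emsu-im-ro-p
1. p -> b, s -> z, t -> d / _ Z: no change
2. e -> o, i -> u / B C0 _: fires at position(s) 7: riemsuumrop
surface: riemsuumrop

cell ASPECT=ol, SUR=gu, NUM=ne, CLASS=du:
underlying: vaf-emsu-op-zi-zf
1. p -> b, s -> z, t -> d / _ Z: fires at position(s) 9: vafemsuobzizf
2. e -> o, i -> u / B C0 _: fires at position(s) 4, 11: vafomsuobzuzf
surface: vafomsuobzuzf

cell ASPECT=du, SUR=pa, NUM=ne, CLASS=du:
underlying: an-emsu-op-zi-vev
1. p -> b, s -> z, t -> d / _ Z: fires at position(s) 8: anemsuobzivev
2. e -> o, i -> u / B C0 _: fires at position(s) 3, 10: anomsuobzuvev
surface: anomsuobzuvev

cell ASPECT=zo, SUR=pa, NUM=mi, CLASS=du:
underlying: an-emsu-op-ro-p
1. p -> b, s -> z, t -> d / _ Z: no change
2. e -> o, i -> u / B C0 _: fires at position(s) 3: anomsuoprop
surface: anomsuoprop


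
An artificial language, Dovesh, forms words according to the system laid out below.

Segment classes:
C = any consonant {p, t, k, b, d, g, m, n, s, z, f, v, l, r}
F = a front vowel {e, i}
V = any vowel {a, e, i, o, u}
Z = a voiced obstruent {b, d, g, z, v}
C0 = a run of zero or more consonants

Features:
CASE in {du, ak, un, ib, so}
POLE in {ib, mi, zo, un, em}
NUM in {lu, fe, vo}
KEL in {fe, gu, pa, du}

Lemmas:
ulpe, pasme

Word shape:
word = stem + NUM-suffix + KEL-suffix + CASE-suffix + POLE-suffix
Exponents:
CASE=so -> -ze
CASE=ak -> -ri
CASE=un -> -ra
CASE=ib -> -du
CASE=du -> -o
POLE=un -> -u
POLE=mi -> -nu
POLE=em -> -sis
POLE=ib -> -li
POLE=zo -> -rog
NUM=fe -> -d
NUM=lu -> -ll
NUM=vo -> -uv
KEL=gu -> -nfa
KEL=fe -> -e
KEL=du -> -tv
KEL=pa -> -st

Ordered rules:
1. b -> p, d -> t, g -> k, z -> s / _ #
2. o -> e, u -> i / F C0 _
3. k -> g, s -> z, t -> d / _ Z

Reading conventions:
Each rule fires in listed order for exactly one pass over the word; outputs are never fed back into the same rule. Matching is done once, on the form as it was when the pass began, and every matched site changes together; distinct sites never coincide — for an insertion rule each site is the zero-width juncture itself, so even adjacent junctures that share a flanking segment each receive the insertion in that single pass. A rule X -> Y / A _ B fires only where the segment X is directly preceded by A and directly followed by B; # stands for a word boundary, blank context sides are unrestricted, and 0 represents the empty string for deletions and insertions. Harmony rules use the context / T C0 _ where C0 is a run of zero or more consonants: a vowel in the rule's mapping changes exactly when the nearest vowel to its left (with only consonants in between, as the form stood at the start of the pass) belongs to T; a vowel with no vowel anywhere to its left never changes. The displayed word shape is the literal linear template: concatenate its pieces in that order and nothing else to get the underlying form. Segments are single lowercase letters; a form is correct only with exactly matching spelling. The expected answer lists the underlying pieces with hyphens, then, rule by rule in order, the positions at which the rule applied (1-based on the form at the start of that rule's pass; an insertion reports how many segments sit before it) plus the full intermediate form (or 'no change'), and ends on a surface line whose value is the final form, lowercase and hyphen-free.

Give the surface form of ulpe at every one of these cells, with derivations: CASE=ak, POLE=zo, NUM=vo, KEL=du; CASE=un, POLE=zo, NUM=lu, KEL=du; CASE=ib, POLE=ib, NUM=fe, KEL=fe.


cell CASE=ak, POLE=zo, NUM=vo, KEL=du:
underlying: ulpe-uv-tv-ri-rog
1. b -> p, d -> t, g -> k, z -> s / _ #: fires at position(s) 13: ulpeuvtvrirok
2. o -> e, u -> i / F C0 _: fires at position(s) 5, 12: ulpeivtvrirek
3. k -> g, s -> z, t -> d / _ Z: fires at position(s) 7: ulpeivdvrirek
surface: ulpeivdvrirek

cell CASE=un, POLE=zo, NUM=lu, KEL=du:
underlying: ulpe-ll-tv-ra-rog
1. b -> p, d -> t, g -> k, z -> s / _ #: fires at position(s) 13: ulpelltvrarok
2. o -> e, u -> i / F C0 _: no change
3. k -> g, s -> z, t -> d / _ Z: fires at position(s) 7: ulpelldvrarok
surface: ulpelldvrarok

cell CASE=ib, POLE=ib, NUM=fe, KEL=fe:
underlying: ulpe-d-e-du-li
1. b -> p, d -> t, g -> k, z -> s / _ #: no change
2. o -> e, u -> i / F C0 _: fires at position(s) 8: ulpededili
3. k -> g, s -> z, t -> d / _ Z: no change
surface: ulpededili


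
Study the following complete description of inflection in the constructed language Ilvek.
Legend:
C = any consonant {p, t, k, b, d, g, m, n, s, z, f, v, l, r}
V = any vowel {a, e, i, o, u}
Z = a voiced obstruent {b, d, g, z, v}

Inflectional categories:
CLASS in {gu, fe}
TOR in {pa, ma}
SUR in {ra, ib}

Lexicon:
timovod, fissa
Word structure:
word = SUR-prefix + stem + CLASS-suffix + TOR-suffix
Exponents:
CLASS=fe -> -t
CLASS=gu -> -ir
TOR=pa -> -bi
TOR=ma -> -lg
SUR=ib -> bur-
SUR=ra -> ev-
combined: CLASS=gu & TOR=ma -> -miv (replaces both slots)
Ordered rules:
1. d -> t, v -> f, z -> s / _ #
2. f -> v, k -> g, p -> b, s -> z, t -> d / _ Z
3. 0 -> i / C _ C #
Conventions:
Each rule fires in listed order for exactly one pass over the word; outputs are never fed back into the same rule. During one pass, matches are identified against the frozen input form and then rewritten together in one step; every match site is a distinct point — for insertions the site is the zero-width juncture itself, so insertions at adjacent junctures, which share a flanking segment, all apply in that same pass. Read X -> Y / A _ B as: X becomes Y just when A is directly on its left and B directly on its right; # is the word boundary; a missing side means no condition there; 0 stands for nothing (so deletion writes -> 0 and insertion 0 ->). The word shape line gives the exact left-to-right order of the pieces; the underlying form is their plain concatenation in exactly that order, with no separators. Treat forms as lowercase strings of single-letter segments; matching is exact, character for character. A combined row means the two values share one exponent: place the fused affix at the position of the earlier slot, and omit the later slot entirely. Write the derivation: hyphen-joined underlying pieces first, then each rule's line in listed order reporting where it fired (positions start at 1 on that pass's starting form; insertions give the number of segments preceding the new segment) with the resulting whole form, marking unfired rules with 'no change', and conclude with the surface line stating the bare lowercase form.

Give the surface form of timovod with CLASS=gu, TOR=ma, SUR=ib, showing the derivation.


underlying: bur-timovod-miv
1. d -> t, v -> f, z -> s / _ #: fires at position(s) 13: burtimovodmif
2. f -> v, k -> g, p -> b, s -> z, t -> d / _ Z: no change
3. 0 -> i / C _ C #: no change
surface: burtimovodmif
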